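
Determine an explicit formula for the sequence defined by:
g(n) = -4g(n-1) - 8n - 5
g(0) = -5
First-order linear with linear forcing.
Homogeneous solution: g_h(n) = A·(-4)^n.
Try particular g_p(n) = pn + q. Substituting:
  pn + q = -4(p(n-1) + q) - 8n - 5.
Matching the n-coefficient: p = -4p - 8 ⇒ p = - \frac{8}{5}.
Matching constants: q = 4p - 4q - 5 ⇒ q = - \frac{57}{25}.
General: g(n) = A·(-4)^n - \frac{8 n}{5} - \frac{57}{25}.
Apply g(0) = -5: A - \frac{57}{25} = -5 ⇒ A = - \frac{68}{25}.
So g(n) = - \frac{68 \left(-4\right)^{n}}{25} - \frac{8 n}{5} - \frac{57}{25}.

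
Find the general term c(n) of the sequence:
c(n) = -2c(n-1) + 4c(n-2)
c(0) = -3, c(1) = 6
Characteristic equation: x² + 2x - 4 = 0.
Discriminant Δ = (-2)² + 4·(4) = 20.
Roots r₁,₂ = (-2 ± √20)/2, so r₁ = -1 + \sqrt{5}, r₂ = - \sqrt{5} - 1.
General solution: c(n) = A·r₁^n + B·r₂^n.
From the initial conditions, A + B = -3 and r₁A + r₂B = 6.
Since r₁ - r₂ = √20: A = (6 - (-3)r₂)/√20 = - \frac{3}{2} + \frac{3 \sqrt{5}}{10}, and B = -3 - A = - \frac{3}{2} - \frac{3 \sqrt{5}}{10}.
So c(n) = \left(- \frac{3}{2} + \frac{3 \sqrt{5}}{10}\right)\left(-1 + \sqrt{5}\right)^n + \left(- \frac{3}{2} - \frac{3 \sqrt{5}}{10}\right)\left(- \sqrt{5} - 1\right)^n.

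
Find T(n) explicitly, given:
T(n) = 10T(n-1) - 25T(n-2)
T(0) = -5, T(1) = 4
Characteristic equation: x² - 10x + 25 = 0, which is (x - (5))².
Repeated root r = 5.
General solution: T(n) = (A + Bn)·(5)^n.
From T(0) = -5: A = -5.
From T(1) = 4: (A + B)·(5) = 4 ⇒ B = \frac{29}{5}.
So T(n) = \left(\frac{29 n}{5} - 5\right) \cdot (5)^n.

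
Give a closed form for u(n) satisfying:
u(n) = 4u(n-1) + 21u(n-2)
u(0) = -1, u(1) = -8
Characteristic equation: x² - 4x - 21 = 0, which factors as (x - (-3))(x - (7)) = 0.
Roots r₁ = -3, r₂ = 7 (distinct).
General solution: u(n) = A·(-3)^n + B·(7)^n.
From u(0) = -1: A + B = -1.
From u(1) = -8: -3A + 7B = -8.
Solving: A = \frac{1}{10}, B = - \frac{11}{10}.
So u(n) = \frac{\left(-3\right)^{n}}{10} - \frac{11 \cdot 7^{n}}{10}.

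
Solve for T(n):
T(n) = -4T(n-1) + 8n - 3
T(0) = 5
First-order linear with linear forcing.
Homogeneous solution: T_h(n) = A·(-4)^n.
Try particular T_p(n) = pn + q. Substituting:
  pn + q = -4(p(n-1) + q) + 8n - 3.
Matching the n-coefficient: p = -4p + 8 ⇒ p = \frac{8}{5}.
Matching constants: q = 4p - 4q - 3 ⇒ q = \frac{17}{25}.
General: T(n) = A·(-4)^n + \frac{8 n}{5} + \frac{17}{25}.
Apply T(0) = 5: A + \frac{17}{25} = 5 ⇒ A = \frac{108}{25}.
So T(n) = \frac{108 \left(-4\right)^{n}}{25} + \frac{8 n}{5} + \frac{17}{25}.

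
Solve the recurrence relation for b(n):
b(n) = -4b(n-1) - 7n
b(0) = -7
First-order linear with linear forcing.
Homogeneous solution: b_h(n) = A·(-4)^n.
Try particular b_p(n) = pn + q. Substituting:
  pn + q = -4(p(n-1) + q) - 7n.
Matching the n-coefficient: p = -4p - 7 ⇒ p = - \frac{7}{5}.
Matching constants: q = 4p - 4q ⇒ q = - \frac{28}{25}.
General: b(n) = A·(-4)^n - \frac{7 n}{5} - \frac{28}{25}.
Apply b(0) = -7: A - \frac{28}{25} = -7 ⇒ A = - \frac{147}{25}.
So b(n) = - \frac{147 \left(-4\right)^{n}}{25} - \frac{7 n}{5} - \frac{28}{25}.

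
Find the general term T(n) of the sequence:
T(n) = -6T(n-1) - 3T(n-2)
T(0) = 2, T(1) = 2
Characteristic equation: x² + 6x + 3 = 0.
Discriminant Δ = (-6)² + 4·(-3) = 24.
Roots r₁,₂ = (-6 ± √24)/2, so r₁ = -3 + \sqrt{6}, r₂ = -3 - \sqrt{6}.
General solution: T(n) = A·r₁^n + B·r₂^n.
From the initial conditions, A + B = 2 and r₁A + r₂B = 2.
Since r₁ - r₂ = √24: A = (2 - (2)r₂)/√24 = 1 + \frac{2 \sqrt{6}}{3}, and B = 2 - A = 1 - \frac{2 \sqrt{6}}{3}.
So T(n) = \left(1 + \frac{2 \sqrt{6}}{3}\right)\left(-3 + \sqrt{6}\right)^n + \left(1 - \frac{2 \sqrt{6}}{3}\right)\left(-3 - \sqrt{6}\right)^n.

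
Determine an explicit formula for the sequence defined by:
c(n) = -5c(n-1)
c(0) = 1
This is a homogeneous first-order recurrence with ratio -5.
By induction c(n) = c(0) · (-5)^n = \left(-5\right)^{n}.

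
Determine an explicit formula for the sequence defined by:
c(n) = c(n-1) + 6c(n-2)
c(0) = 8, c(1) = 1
Characteristic equation: x² - x - 6 = 0, which factors as (x - (-2))(x - (3)) = 0.
Roots r₁ = -2, r₂ = 3 (distinct).
General solution: c(n) = A·(-2)^n + B·(3)^n.
From c(0) = 8: A + B = 8.
From c(1) = 1: -2A + 3B = 1.
Solving: A = \frac{23}{5}, B = \frac{17}{5}.
So c(n) = \frac{23 \left(-2\right)^{n}}{5} + \frac{17 \cdot 3^{n}}{5}.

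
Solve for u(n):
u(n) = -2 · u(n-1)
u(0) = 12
Pure geometric recurrence with ratio -2.
By induction u(n) = u(0) · (-2)^n = 12 \left(-2\right)^{n}.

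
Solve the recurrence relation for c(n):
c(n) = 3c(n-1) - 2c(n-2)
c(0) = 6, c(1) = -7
Characteristic equation: x² - 3x + 2 = 0, which factors as (x - (1))(x - (2)) = 0.
Roots r₁ = 1, r₂ = 2 (distinct).
General solution: c(n) = A·(1)^n + B·(2)^n.
From c(0) = 6: A + B = 6.
From c(1) = -7: A + 2B = -7.
Solving: A = 19, B = -13.
So c(n) = 19 - 13 \cdot 2^{n}.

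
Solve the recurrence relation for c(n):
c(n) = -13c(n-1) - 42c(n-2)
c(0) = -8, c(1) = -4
Characteristic equation: x² + 13x + 42 = 0, which factors as (x - (-7))(x - (-6)) = 0.
Roots r₁ = -7, r₂ = -6 (distinct).
General solution: c(n) = A·(-7)^n + B·(-6)^n.
From c(0) = -8: A + B = -8.
From c(1) = -4: -7A - 6B = -4.
Solving: A = 52, B = -60.
So c(n) = - 60 \left(-6\right)^{n} + 52 \left(-7\right)^{n}.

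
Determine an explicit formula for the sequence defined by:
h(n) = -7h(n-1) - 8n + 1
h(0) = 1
First-order linear with linear forcing.
Homogeneous solution: h_h(n) = A·(-7)^n.
Try particular h_p(n) = pn + q. Substituting:
  pn + q = -7(p(n-1) + q) - 8n + 1.
Matching the n-coefficient: p = -7p - 8 ⇒ p = -1.
Matching constants: q = 7p - 7q + 1 ⇒ q = - \frac{3}{4}.
General: h(n) = A·(-7)^n - n - \frac{3}{4}.
Apply h(0) = 1: A - \frac{3}{4} = 1 ⇒ A = \frac{7}{4}.
So h(n) = \frac{7 \left(-7\right)^{n}}{4} - n - \frac{3}{4}.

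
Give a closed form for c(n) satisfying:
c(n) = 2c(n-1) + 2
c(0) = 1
First-order linear non-homogeneous.
Homogeneous solution: c_h(n) = A·(2)^n.
Try constant particular solution c_p = K: K = 2K + 2 ⇒ K = -2.
General: c(n) = A·(2)^n - 2.
Apply c(0) = 1: A - 2 = 1 ⇒ A = 3.
So c(n) = 3 \cdot 2^{n} - 2.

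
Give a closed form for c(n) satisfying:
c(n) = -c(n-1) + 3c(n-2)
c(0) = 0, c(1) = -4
Characteristic equation: x² + x - 3 = 0.
Discriminant Δ = (-1)² + 4·(3) = 13.
Roots r₁,₂ = (-1 ± √13)/2, so r₁ = - \frac{1}{2} + \frac{\sqrt{13}}{2}, r₂ = - \frac{\sqrt{13}}{2} - \frac{1}{2}.
General solution: c(n) = A·r₁^n + B·r₂^n.
From the initial conditions, A + B = 0 and r₁A + r₂B = -4.
Since r₁ - r₂ = √13: A = (-4 - (0)r₂)/√13 = - \frac{4 \sqrt{13}}{13}, and B = 0 - A = \frac{4 \sqrt{13}}{13}.
So c(n) = \left(- \frac{4 \sqrt{13}}{13}\right)\left(- \frac{1}{2} + \frac{\sqrt{13}}{2}\right)^n + \left(\frac{4 \sqrt{13}}{13}\right)\left(- \frac{\sqrt{13}}{2} - \frac{1}{2}\right)^n.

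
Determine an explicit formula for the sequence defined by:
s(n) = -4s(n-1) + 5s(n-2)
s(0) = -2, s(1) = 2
Characteristic equation: x² + 4x - 5 = 0, which factors as (x - (-5))(x - (1)) = 0.
Roots r₁ = -5, r₂ = 1 (distinct).
General solution: s(n) = A·(-5)^n + B·(1)^n.
From s(0) = -2: A + B = -2.
From s(1) = 2: -5A + B = 2.
Solving: A = - \frac{2}{3}, B = - \frac{4}{3}.
So s(n) = - \frac{2 \left(-5\right)^{n}}{3} - \frac{4}{3}.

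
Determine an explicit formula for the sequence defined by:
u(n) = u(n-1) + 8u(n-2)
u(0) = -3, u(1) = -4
Characteristic equation: x² - x - 8 = 0.
Discriminant Δ = (1)² + 4·(8) = 33.
Roots r₁,₂ = (1 ± √33)/2, so r₁ = \frac{1}{2} + \frac{\sqrt{33}}{2}, r₂ = \frac{1}{2} - \frac{\sqrt{33}}{2}.
General solution: u(n) = A·r₁^n + B·r₂^n.
From the initial conditions, A + B = -3 and r₁A + r₂B = -4.
Since r₁ - r₂ = √33: A = (-4 - (-3)r₂)/√33 = - \frac{3}{2} - \frac{5 \sqrt{33}}{66}, and B = -3 - A = - \frac{3}{2} + \frac{5 \sqrt{33}}{66}.
So u(n) = \left(- \frac{3}{2} - \frac{5 \sqrt{33}}{66}\right)\left(\frac{1}{2} + \frac{\sqrt{33}}{2}\right)^n + \left(- \frac{3}{2} + \frac{5 \sqrt{33}}{66}\right)\left(\frac{1}{2} - \frac{\sqrt{33}}{2}\right)^n.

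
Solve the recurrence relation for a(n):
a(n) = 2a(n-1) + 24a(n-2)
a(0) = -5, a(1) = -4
Characteristic equation: x² - 2x - 24 = 0, which factors as (x - (-4))(x - (6)) = 0.
Roots r₁ = -4, r₂ = 6 (distinct).
General solution: a(n) = A·(-4)^n + B·(6)^n.
From a(0) = -5: A + B = -5.
From a(1) = -4: -4A + 6B = -4.
Solving: A = - \frac{13}{5}, B = - \frac{12}{5}.
So a(n) = - \frac{13 \left(-4\right)^{n}}{5} - \frac{12 \cdot 6^{n}}{5}.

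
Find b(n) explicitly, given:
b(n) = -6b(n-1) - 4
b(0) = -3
First-order linear non-homogeneous.
Homogeneous solution: b_h(n) = A·(-6)^n.
Try constant particular solution b_p = K: K = -6K - 4 ⇒ K = - \frac{4}{7}.
General: b(n) = A·(-6)^n - \frac{4}{7}.
Apply b(0) = -3: A - \frac{4}{7} = -3 ⇒ A = - \frac{17}{7}.
So b(n) = - \frac{17 \left(-6\right)^{n}}{7} - \frac{4}{7}.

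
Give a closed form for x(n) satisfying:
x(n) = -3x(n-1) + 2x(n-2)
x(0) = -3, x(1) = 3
Characteristic equation: x² + 3x - 2 = 0.
Discriminant Δ = (-3)² + 4·(2) = 17.
Roots r₁,₂ = (-3 ± √17)/2, so r₁ = - \frac{3}{2} + \frac{\sqrt{17}}{2}, r₂ = - \frac{\sqrt{17}}{2} - \frac{3}{2}.
General solution: x(n) = A·r₁^n + B·r₂^n.
From the initial conditions, A + B = -3 and r₁A + r₂B = 3.
Since r₁ - r₂ = √17: A = (3 - (-3)r₂)/√17 = - \frac{3}{2} - \frac{3 \sqrt{17}}{34}, and B = -3 - A = - \frac{3}{2} + \frac{3 \sqrt{17}}{34}.
So x(n) = \left(- \frac{3}{2} - \frac{3 \sqrt{17}}{34}\right)\left(- \frac{3}{2} + \frac{\sqrt{17}}{2}\right)^n + \left(- \frac{3}{2} + \frac{3 \sqrt{17}}{34}\right)\left(- \frac{\sqrt{17}}{2} - \frac{3}{2}\right)^n.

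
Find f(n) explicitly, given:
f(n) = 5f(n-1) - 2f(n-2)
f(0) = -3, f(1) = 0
Characteristic equation: x² - 5x + 2 = 0.
Discriminant Δ = (5)² + 4·(-2) = 17.
Roots r₁,₂ = (5 ± √17)/2, so r₁ = \frac{\sqrt{17}}{2} + \frac{5}{2}, r₂ = \frac{5}{2} - \frac{\sqrt{17}}{2}.
General solution: f(n) = A·r₁^n + B·r₂^n.
From the initial conditions, A + B = -3 and r₁A + r₂B = 0.
Since r₁ - r₂ = √17: A = (0 - (-3)r₂)/√17 = - \frac{3}{2} + \frac{15 \sqrt{17}}{34}, and B = -3 - A = - \frac{15 \sqrt{17}}{34} - \frac{3}{2}.
So f(n) = \left(- \frac{3}{2} + \frac{15 \sqrt{17}}{34}\right)\left(\frac{\sqrt{17}}{2} + \frac{5}{2}\right)^n + \left(- \frac{15 \sqrt{17}}{34} - \frac{3}{2}\right)\left(\frac{5}{2} - \frac{\sqrt{17}}{2}\right)^n.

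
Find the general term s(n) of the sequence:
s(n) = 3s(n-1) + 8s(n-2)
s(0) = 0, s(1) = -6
Characteristic equation: x² - 3x - 8 = 0.
Discriminant Δ = (3)² + 4·(8) = 41.
Roots r₁,₂ = (3 ± √41)/2, so r₁ = \frac{3}{2} + \frac{\sqrt{41}}{2}, r₂ = \frac{3}{2} - \frac{\sqrt{41}}{2}.
General solution: s(n) = A·r₁^n + B·r₂^n.
From the initial conditions, A + B = 0 and r₁A + r₂B = -6.
Since r₁ - r₂ = √41: A = (-6 - (0)r₂)/√41 = - \frac{6 \sqrt{41}}{41}, and B = 0 - A = \frac{6 \sqrt{41}}{41}.
So s(n) = \left(- \frac{6 \sqrt{41}}{41}\right)\left(\frac{3}{2} + \frac{\sqrt{41}}{2}\right)^n + \left(\frac{6 \sqrt{41}}{41}\right)\left(\frac{3}{2} - \frac{\sqrt{41}}{2}\right)^n.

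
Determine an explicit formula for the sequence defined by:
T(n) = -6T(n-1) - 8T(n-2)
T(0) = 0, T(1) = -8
Characteristic equation: x² + 6x + 8 = 0, which factors as (x - (-4))(x - (-2)) = 0.
Roots r₁ = -4, r₂ = -2 (distinct).
General solution: T(n) = A·(-4)^n + B·(-2)^n.
From T(0) = 0: A + B = 0.
From T(1) = -8: -4A - 2B = -8.
Solving: A = 4, B = -4.
So T(n) = - 4 \left(-2\right)^{n} + 4 \left(-4\right)^{n}.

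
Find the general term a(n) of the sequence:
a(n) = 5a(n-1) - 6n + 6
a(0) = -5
First-order linear with linear forcing.
Homogeneous solution: a_h(n) = A·(5)^n.
Try particular a_p(n) = pn + q. Substituting:
  pn + q = 5(p(n-1) + q) - 6n + 6.
Matching the n-coefficient: p = 5p - 6 ⇒ p = \frac{3}{2}.
Matching constants: q = -5p + 5q + 6 ⇒ q = \frac{3}{8}.
General: a(n) = A·(5)^n + \frac{3 n}{2} + \frac{3}{8}.
Apply a(0) = -5: A + \frac{3}{8} = -5 ⇒ A = - \frac{43}{8}.
So a(n) = - \frac{43 \cdot 5^{n}}{8} + \frac{3 n}{2} + \frac{3}{8}.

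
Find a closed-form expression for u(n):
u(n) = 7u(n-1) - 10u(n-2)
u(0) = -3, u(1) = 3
Characteristic equation: x² - 7x + 10 = 0, which factors as (x - (2))(x - (5)) = 0.
Roots r₁ = 2, r₂ = 5 (distinct).
General solution: u(n) = A·(2)^n + B·(5)^n.
From u(0) = -3: A + B = -3.
From u(1) = 3: 2A + 5B = 3.
Solving: A = -6, B = 3.
So u(n) = - 6 \cdot 2^{n} + 3 \cdot 5^{n}.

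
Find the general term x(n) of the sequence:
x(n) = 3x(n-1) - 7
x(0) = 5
First-order linear non-homogeneous.
Homogeneous solution: x_h(n) = A·(3)^n.
Try constant particular solution x_p = K: K = 3K - 7 ⇒ K = \frac{7}{2}.
General: x(n) = A·(3)^n + \frac{7}{2}.
Apply x(0) = 5: A + \frac{7}{2} = 5 ⇒ A = \frac{3}{2}.
So x(n) = \frac{3 \cdot 3^{n}}{2} + \frac{7}{2}.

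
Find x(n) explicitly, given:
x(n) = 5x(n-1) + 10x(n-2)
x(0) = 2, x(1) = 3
Characteristic equation: x² - 5x - 10 = 0.
Discriminant Δ = (5)² + 4·(10) = 65.
Roots r₁,₂ = (5 ± √65)/2, so r₁ = \frac{5}{2} + \frac{\sqrt{65}}{2}, r₂ = \frac{5}{2} - \frac{\sqrt{65}}{2}.
General solution: x(n) = A·r₁^n + B·r₂^n.
From the initial conditions, A + B = 2 and r₁A + r₂B = 3.
Since r₁ - r₂ = √65: A = (3 - (2)r₂)/√65 = 1 - \frac{2 \sqrt{65}}{65}, and B = 2 - A = \frac{2 \sqrt{65}}{65} + 1.
So x(n) = \left(1 - \frac{2 \sqrt{65}}{65}\right)\left(\frac{5}{2} + \frac{\sqrt{65}}{2}\right)^n + \left(\frac{2 \sqrt{65}}{65} + 1\right)\left(\frac{5}{2} - \frac{\sqrt{65}}{2}\right)^n.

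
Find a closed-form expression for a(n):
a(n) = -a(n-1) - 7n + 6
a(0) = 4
First-order linear with linear forcing.
Homogeneous solution: a_h(n) = A·(-1)^n.
Try particular a_p(n) = pn + q. Substituting:
  pn + q = -(p(n-1) + q) - 7n + 6.
Matching the n-coefficient: p = -p - 7 ⇒ p = - \frac{7}{2}.
Matching constants: q = p - q + 6 ⇒ q = \frac{5}{4}.
General: a(n) = A·(-1)^n - \frac{7 n}{2} + \frac{5}{4}.
Apply a(0) = 4: A + \frac{5}{4} = 4 ⇒ A = \frac{11}{4}.
So a(n) = \frac{11 \left(-1\right)^{n}}{4} - \frac{7 n}{2} + \frac{5}{4}.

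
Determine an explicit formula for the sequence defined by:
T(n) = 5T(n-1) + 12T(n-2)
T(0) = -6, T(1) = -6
Characteristic equation: x² - 5x - 12 = 0.
Discriminant Δ = (5)² + 4·(12) = 73.
Roots r₁,₂ = (5 ± √73)/2, so r₁ = \frac{5}{2} + \frac{\sqrt{73}}{2}, r₂ = \frac{5}{2} - \frac{\sqrt{73}}{2}.
General solution: T(n) = A·r₁^n + B·r₂^n.
From the initial conditions, A + B = -6 and r₁A + r₂B = -6.
Since r₁ - r₂ = √73: A = (-6 - (-6)r₂)/√73 = -3 + \frac{9 \sqrt{73}}{73}, and B = -6 - A = -3 - \frac{9 \sqrt{73}}{73}.
So T(n) = \left(-3 + \frac{9 \sqrt{73}}{73}\right)\left(\frac{5}{2} + \frac{\sqrt{73}}{2}\right)^n + \left(-3 - \frac{9 \sqrt{73}}{73}\right)\left(\frac{5}{2} - \frac{\sqrt{73}}{2}\right)^n.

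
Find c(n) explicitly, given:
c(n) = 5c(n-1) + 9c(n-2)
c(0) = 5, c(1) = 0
Characteristic equation: x² - 5x - 9 = 0.
Discriminant Δ = (5)² + 4·(9) = 61.
Roots r₁,₂ = (5 ± √61)/2, so r₁ = \frac{5}{2} + \frac{\sqrt{61}}{2}, r₂ = \frac{5}{2} - \frac{\sqrt{61}}{2}.
General solution: c(n) = A·r₁^n + B·r₂^n.
From the initial conditions, A + B = 5 and r₁A + r₂B = 0.
Since r₁ - r₂ = √61: A = (0 - (5)r₂)/√61 = \frac{5}{2} - \frac{25 \sqrt{61}}{122}, and B = 5 - A = \frac{25 \sqrt{61}}{122} + \frac{5}{2}.
So c(n) = \left(\frac{5}{2} - \frac{25 \sqrt{61}}{122}\right)\left(\frac{5}{2} + \frac{\sqrt{61}}{2}\right)^n + \left(\frac{25 \sqrt{61}}{122} + \frac{5}{2}\right)\left(\frac{5}{2} - \frac{\sqrt{61}}{2}\right)^n.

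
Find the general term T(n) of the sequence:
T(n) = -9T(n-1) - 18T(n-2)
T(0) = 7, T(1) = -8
Characteristic equation: x² + 9x + 18 = 0, which factors as (x - (-6))(x - (-3)) = 0.
Roots r₁ = -6, r₂ = -3 (distinct).
General solution: T(n) = A·(-6)^n + B·(-3)^n.
From T(0) = 7: A + B = 7.
From T(1) = -8: -6A - 3B = -8.
Solving: A = - \frac{13}{3}, B = \frac{34}{3}.
So T(n) = \frac{34 \left(-3\right)^{n}}{3} - \frac{13 \left(-6\right)^{n}}{3}.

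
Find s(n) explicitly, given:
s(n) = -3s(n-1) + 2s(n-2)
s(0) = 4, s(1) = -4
Characteristic equation: x² + 3x - 2 = 0.
Discriminant Δ = (-3)² + 4·(2) = 17.
Roots r₁,₂ = (-3 ± √17)/2, so r₁ = - \frac{3}{2} + \frac{\sqrt{17}}{2}, r₂ = - \frac{\sqrt{17}}{2} - \frac{3}{2}.
General solution: s(n) = A·r₁^n + B·r₂^n.
From the initial conditions, A + B = 4 and r₁A + r₂B = -4.
Since r₁ - r₂ = √17: A = (-4 - (4)r₂)/√17 = \frac{2 \sqrt{17}}{17} + 2, and B = 4 - A = 2 - \frac{2 \sqrt{17}}{17}.
So s(n) = \left(\frac{2 \sqrt{17}}{17} + 2\right)\left(- \frac{3}{2} + \frac{\sqrt{17}}{2}\right)^n + \left(2 - \frac{2 \sqrt{17}}{17}\right)\left(- \frac{\sqrt{17}}{2} - \frac{3}{2}\right)^n.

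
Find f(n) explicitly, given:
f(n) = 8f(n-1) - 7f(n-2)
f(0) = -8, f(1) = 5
Characteristic equation: x² - 8x + 7 = 0, which factors as (x - (7))(x - (1)) = 0.
Roots r₁ = 7, r₂ = 1 (distinct).
General solution: f(n) = A·(7)^n + B·(1)^n.
From f(0) = -8: A + B = -8.
From f(1) = 5: 7A + B = 5.
Solving: A = \frac{13}{6}, B = - \frac{61}{6}.
So f(n) = \frac{13 \cdot 7^{n}}{6} - \frac{61}{6}.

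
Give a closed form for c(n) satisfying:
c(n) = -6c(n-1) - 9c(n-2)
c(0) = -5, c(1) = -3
Characteristic equation: x² + 6x + 9 = 0, which is (x - (-3))².
Repeated root r = -3.
General solution: c(n) = (A + Bn)·(-3)^n.
From c(0) = -5: A = -5.
From c(1) = -3: (A + B)·(-3) = -3 ⇒ B = 6.
So c(n) = \left(6 n - 5\right) \cdot (-3)^n.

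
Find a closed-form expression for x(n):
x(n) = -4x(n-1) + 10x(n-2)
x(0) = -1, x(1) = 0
Characteristic equation: x² + 4x - 10 = 0.
Discriminant Δ = (-4)² + 4·(10) = 56.
Roots r₁,₂ = (-4 ± √56)/2, so r₁ = -2 + \sqrt{14}, r₂ = - \sqrt{14} - 2.
General solution: x(n) = A·r₁^n + B·r₂^n.
From the initial conditions, A + B = -1 and r₁A + r₂B = 0.
Since r₁ - r₂ = √56: A = (0 - (-1)r₂)/√56 = - \frac{1}{2} - \frac{\sqrt{14}}{14}, and B = -1 - A = - \frac{1}{2} + \frac{\sqrt{14}}{14}.
So x(n) = \left(- \frac{1}{2} - \frac{\sqrt{14}}{14}\right)\left(-2 + \sqrt{14}\right)^n + \left(- \frac{1}{2} + \frac{\sqrt{14}}{14}\right)\left(- \sqrt{14} - 2\right)^n.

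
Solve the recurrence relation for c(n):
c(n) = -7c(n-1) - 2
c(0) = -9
First-order linear non-homogeneous.
Homogeneous solution: c_h(n) = A·(-7)^n.
Try constant particular solution c_p = K: K = -7K - 2 ⇒ K = - \frac{1}{4}.
General: c(n) = A·(-7)^n - \frac{1}{4}.
Apply c(0) = -9: A - \frac{1}{4} = -9 ⇒ A = - \frac{35}{4}.
So c(n) = - \frac{35 \left(-7\right)^{n}}{4} - \frac{1}{4}.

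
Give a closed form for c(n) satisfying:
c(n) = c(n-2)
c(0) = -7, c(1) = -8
Characteristic equation: x² - 1 = 0, which factors as (x - (-1))(x - (1)) = 0.
Roots r₁ = -1, r₂ = 1 (distinct).
General solution: c(n) = A·(-1)^n + B·(1)^n.
From c(0) = -7: A + B = -7.
From c(1) = -8: -A + B = -8.
Solving: A = \frac{1}{2}, B = - \frac{15}{2}.
So c(n) = \frac{\left(-1\right)^{n}}{2} - \frac{15}{2}.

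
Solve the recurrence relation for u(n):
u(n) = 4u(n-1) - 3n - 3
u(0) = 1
First-order linear with linear forcing.
Homogeneous solution: u_h(n) = A·(4)^n.
Try particular u_p(n) = pn + q. Substituting:
  pn + q = 4(p(n-1) + q) - 3n - 3.
Matching the n-coefficient: p = 4p - 3 ⇒ p = 1.
Matching constants: q = -4p + 4q - 3 ⇒ q = \frac{7}{3}.
General: u(n) = A·(4)^n + n + \frac{7}{3}.
Apply u(0) = 1: A + \frac{7}{3} = 1 ⇒ A = - \frac{4}{3}.
So u(n) = - \frac{4 \cdot 4^{n}}{3} + n + \frac{7}{3}.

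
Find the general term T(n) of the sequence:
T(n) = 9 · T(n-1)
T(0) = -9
Pure geometric recurrence with ratio 9.
By induction T(n) = T(0) · (9)^n = - 9 \cdot 9^{n}.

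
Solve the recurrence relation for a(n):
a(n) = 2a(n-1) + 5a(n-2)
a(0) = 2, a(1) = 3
Characteristic equation: x² - 2x - 5 = 0.
Discriminant Δ = (2)² + 4·(5) = 24.
Roots r₁,₂ = (2 ± √24)/2, so r₁ = 1 + \sqrt{6}, r₂ = 1 - \sqrt{6}.
General solution: a(n) = A·r₁^n + B·r₂^n.
From the initial conditions, A + B = 2 and r₁A + r₂B = 3.
Since r₁ - r₂ = √24: A = (3 - (2)r₂)/√24 = \frac{\sqrt{6}}{12} + 1, and B = 2 - A = 1 - \frac{\sqrt{6}}{12}.
So a(n) = \left(\frac{\sqrt{6}}{12} + 1\right)\left(1 + \sqrt{6}\right)^n + \left(1 - \frac{\sqrt{6}}{12}\right)\left(1 - \sqrt{6}\right)^n.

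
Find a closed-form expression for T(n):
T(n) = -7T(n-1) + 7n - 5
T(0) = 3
First-order linear with linear forcing.
Homogeneous solution: T_h(n) = A·(-7)^n.
Try particular T_p(n) = pn + q. Substituting:
  pn + q = -7(p(n-1) + q) + 7n - 5.
Matching the n-coefficient: p = -7p + 7 ⇒ p = \frac{7}{8}.
Matching constants: q = 7p - 7q - 5 ⇒ q = \frac{9}{64}.
General: T(n) = A·(-7)^n + \frac{7 n}{8} + \frac{9}{64}.
Apply T(0) = 3: A + \frac{9}{64} = 3 ⇒ A = \frac{183}{64}.
So T(n) = \frac{183 \left(-7\right)^{n}}{64} + \frac{7 n}{8} + \frac{9}{64}.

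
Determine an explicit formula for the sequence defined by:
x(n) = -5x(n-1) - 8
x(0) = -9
First-order linear non-homogeneous.
Homogeneous solution: x_h(n) = A·(-5)^n.
Try constant particular solution x_p = K: K = -5K - 8 ⇒ K = - \frac{4}{3}.
General: x(n) = A·(-5)^n - \frac{4}{3}.
Apply x(0) = -9: A - \frac{4}{3} = -9 ⇒ A = - \frac{23}{3}.
So x(n) = - \frac{23 \left(-5\right)^{n}}{3} - \frac{4}{3}.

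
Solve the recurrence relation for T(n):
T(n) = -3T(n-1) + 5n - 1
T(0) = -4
First-order linear with linear forcing.
Homogeneous solution: T_h(n) = A·(-3)^n.
Try particular T_p(n) = pn + q. Substituting:
  pn + q = -3(p(n-1) + q) + 5n - 1.
Matching the n-coefficient: p = -3p + 5 ⇒ p = \frac{5}{4}.
Matching constants: q = 3p - 3q - 1 ⇒ q = \frac{11}{16}.
General: T(n) = A·(-3)^n + \frac{5 n}{4} + \frac{11}{16}.
Apply T(0) = -4: A + \frac{11}{16} = -4 ⇒ A = - \frac{75}{16}.
So T(n) = - \frac{75 \left(-3\right)^{n}}{16} + \frac{5 n}{4} + \frac{11}{16}.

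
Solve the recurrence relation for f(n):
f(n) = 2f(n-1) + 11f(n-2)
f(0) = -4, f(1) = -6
Characteristic equation: x² - 2x - 11 = 0.
Discriminant Δ = (2)² + 4·(11) = 48.
Roots r₁,₂ = (2 ± √48)/2, so r₁ = 1 + 2 \sqrt{3}, r₂ = 1 - 2 \sqrt{3}.
General solution: f(n) = A·r₁^n + B·r₂^n.
From the initial conditions, A + B = -4 and r₁A + r₂B = -6.
Since r₁ - r₂ = √48: A = (-6 - (-4)r₂)/√48 = -2 - \frac{\sqrt{3}}{6}, and B = -4 - A = -2 + \frac{\sqrt{3}}{6}.
So f(n) = \left(-2 - \frac{\sqrt{3}}{6}\right)\left(1 + 2 \sqrt{3}\right)^n + \left(-2 + \frac{\sqrt{3}}{6}\right)\left(1 - 2 \sqrt{3}\right)^n.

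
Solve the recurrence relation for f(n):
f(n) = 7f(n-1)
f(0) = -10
This is a homogeneous first-order recurrence with ratio 7.
By induction f(n) = f(0) · (7)^n = - 10 \cdot 7^{n}.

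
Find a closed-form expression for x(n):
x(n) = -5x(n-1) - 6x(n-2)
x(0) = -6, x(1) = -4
Characteristic equation: x² + 5x + 6 = 0, which factors as (x - (-3))(x - (-2)) = 0.
Roots r₁ = -3, r₂ = -2 (distinct).
General solution: x(n) = A·(-3)^n + B·(-2)^n.
From x(0) = -6: A + B = -6.
From x(1) = -4: -3A - 2B = -4.
Solving: A = 16, B = -22.
So x(n) = - 22 \left(-2\right)^{n} + 16 \left(-3\right)^{n}.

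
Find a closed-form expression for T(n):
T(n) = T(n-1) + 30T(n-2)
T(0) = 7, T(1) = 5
Characteristic equation: x² - x - 30 = 0, which factors as (x - (-5))(x - (6)) = 0.
Roots r₁ = -5, r₂ = 6 (distinct).
General solution: T(n) = A·(-5)^n + B·(6)^n.
From T(0) = 7: A + B = 7.
From T(1) = 5: -5A + 6B = 5.
Solving: A = \frac{37}{11}, B = \frac{40}{11}.
So T(n) = \frac{37 \left(-5\right)^{n}}{11} + \frac{40 \cdot 6^{n}}{11}.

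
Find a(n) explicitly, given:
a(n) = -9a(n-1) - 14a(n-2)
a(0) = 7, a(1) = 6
Characteristic equation: x² + 9x + 14 = 0, which factors as (x - (-7))(x - (-2)) = 0.
Roots r₁ = -7, r₂ = -2 (distinct).
General solution: a(n) = A·(-7)^n + B·(-2)^n.
From a(0) = 7: A + B = 7.
From a(1) = 6: -7A - 2B = 6.
Solving: A = -4, B = 11.
So a(n) = 11 \left(-2\right)^{n} - 4 \left(-7\right)^{n}.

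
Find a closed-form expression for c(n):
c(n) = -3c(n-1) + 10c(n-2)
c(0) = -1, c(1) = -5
Characteristic equation: x² + 3x - 10 = 0, which factors as (x - (2))(x - (-5)) = 0.
Roots r₁ = 2, r₂ = -5 (distinct).
General solution: c(n) = A·(2)^n + B·(-5)^n.
From c(0) = -1: A + B = -1.
From c(1) = -5: 2A - 5B = -5.
Solving: A = - \frac{10}{7}, B = \frac{3}{7}.
So c(n) = \frac{3 \left(-5\right)^{n}}{7} - \frac{10 \cdot 2^{n}}{7}.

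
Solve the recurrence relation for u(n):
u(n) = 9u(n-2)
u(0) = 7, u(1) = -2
Characteristic equation: x² - 9 = 0, which factors as (x - (-3))(x - (3)) = 0.
Roots r₁ = -3, r₂ = 3 (distinct).
General solution: u(n) = A·(-3)^n + B·(3)^n.
From u(0) = 7: A + B = 7.
From u(1) = -2: -3A + 3B = -2.
Solving: A = \frac{23}{6}, B = \frac{19}{6}.
So u(n) = \frac{23 \left(-3\right)^{n}}{6} + \frac{19 \cdot 3^{n}}{6}.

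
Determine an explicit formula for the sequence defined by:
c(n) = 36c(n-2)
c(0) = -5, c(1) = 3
Characteristic equation: x² - 36 = 0, which factors as (x - (-6))(x - (6)) = 0.
Roots r₁ = -6, r₂ = 6 (distinct).
General solution: c(n) = A·(-6)^n + B·(6)^n.
From c(0) = -5: A + B = -5.
From c(1) = 3: -6A + 6B = 3.
Solving: A = - \frac{11}{4}, B = - \frac{9}{4}.
So c(n) = - \frac{11 \left(-6\right)^{n}}{4} - \frac{9 \cdot 6^{n}}{4}.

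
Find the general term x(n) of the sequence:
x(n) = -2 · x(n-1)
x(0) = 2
Pure geometric recurrence with ratio -2.
By induction x(n) = x(0) · (-2)^n = 2 \left(-2\right)^{n}.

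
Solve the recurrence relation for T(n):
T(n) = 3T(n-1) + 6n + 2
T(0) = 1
First-order linear with linear forcing.
Homogeneous solution: T_h(n) = A·(3)^n.
Try particular T_p(n) = pn + q. Substituting:
  pn + q = 3(p(n-1) + q) + 6n + 2.
Matching the n-coefficient: p = 3p + 6 ⇒ p = -3.
Matching constants: q = -3p + 3q + 2 ⇒ q = - \frac{11}{2}.
General: T(n) = A·(3)^n - 3 n - \frac{11}{2}.
Apply T(0) = 1: A - \frac{11}{2} = 1 ⇒ A = \frac{13}{2}.
So T(n) = \frac{13 \cdot 3^{n}}{2} - 3 n - \frac{11}{2}.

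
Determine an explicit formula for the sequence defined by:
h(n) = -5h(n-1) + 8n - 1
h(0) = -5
First-order linear with linear forcing.
Homogeneous solution: h_h(n) = A·(-5)^n.
Try particular h_p(n) = pn + q. Substituting:
  pn + q = -5(p(n-1) + q) + 8n - 1.
Matching the n-coefficient: p = -5p + 8 ⇒ p = \frac{4}{3}.
Matching constants: q = 5p - 5q - 1 ⇒ q = \frac{17}{18}.
General: h(n) = A·(-5)^n + \frac{4 n}{3} + \frac{17}{18}.
Apply h(0) = -5: A + \frac{17}{18} = -5 ⇒ A = - \frac{107}{18}.
So h(n) = - \frac{107 \left(-5\right)^{n}}{18} + \frac{4 n}{3} + \frac{17}{18}.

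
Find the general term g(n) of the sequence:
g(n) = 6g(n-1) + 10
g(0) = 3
First-order linear non-homogeneous.
Homogeneous solution: g_h(n) = A·(6)^n.
Try constant particular solution g_p = K: K = 6K + 10 ⇒ K = -2.
General: g(n) = A·(6)^n - 2.
Apply g(0) = 3: A - 2 = 3 ⇒ A = 5.
So g(n) = 5 \cdot 6^{n} - 2.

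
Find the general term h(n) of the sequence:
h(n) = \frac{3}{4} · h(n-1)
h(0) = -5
Pure geometric recurrence with ratio \frac{3}{4}.
By induction h(n) = h(0) · (\frac{3}{4})^n = - 5 \left(\frac{3}{4}\right)^{n}.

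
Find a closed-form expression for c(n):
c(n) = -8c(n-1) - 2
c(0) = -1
First-order linear non-homogeneous.
Homogeneous solution: c_h(n) = A·(-8)^n.
Try constant particular solution c_p = K: K = -8K - 2 ⇒ K = - \frac{2}{9}.
General: c(n) = A·(-8)^n - \frac{2}{9}.
Apply c(0) = -1: A - \frac{2}{9} = -1 ⇒ A = - \frac{7}{9}.
So c(n) = - \frac{7 \left(-8\right)^{n}}{9} - \frac{2}{9}.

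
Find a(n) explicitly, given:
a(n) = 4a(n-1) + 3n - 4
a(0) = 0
First-order linear with linear forcing.
Homogeneous solution: a_h(n) = A·(4)^n.
Try particular a_p(n) = pn + q. Substituting:
  pn + q = 4(p(n-1) + q) + 3n - 4.
Matching the n-coefficient: p = 4p + 3 ⇒ p = -1.
Matching constants: q = -4p + 4q - 4 ⇒ q = 0.
General: a(n) = A·(4)^n - n + 0.
Apply a(0) = 0: A + 0 = 0 ⇒ A = 0.
So a(n) = - n.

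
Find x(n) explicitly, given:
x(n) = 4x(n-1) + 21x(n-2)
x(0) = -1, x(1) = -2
Characteristic equation: x² - 4x - 21 = 0, which factors as (x - (7))(x - (-3)) = 0.
Roots r₁ = 7, r₂ = -3 (distinct).
General solution: x(n) = A·(7)^n + B·(-3)^n.
From x(0) = -1: A + B = -1.
From x(1) = -2: 7A - 3B = -2.
Solving: A = - \frac{1}{2}, B = - \frac{1}{2}.
So x(n) = - \frac{\left(-3\right)^{n}}{2} - \frac{7^{n}}{2}.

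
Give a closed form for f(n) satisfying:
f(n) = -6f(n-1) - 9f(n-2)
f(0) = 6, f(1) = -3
Characteristic equation: x² + 6x + 9 = 0, which is (x - (-3))².
Repeated root r = -3.
General solution: f(n) = (A + Bn)·(-3)^n.
From f(0) = 6: A = 6.
From f(1) = -3: (A + B)·(-3) = -3 ⇒ B = -5.
So f(n) = \left(6 - 5 n\right) \cdot (-3)^n.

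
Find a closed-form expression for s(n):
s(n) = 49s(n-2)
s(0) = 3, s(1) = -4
Characteristic equation: x² - 49 = 0, which factors as (x - (-7))(x - (7)) = 0.
Roots r₁ = -7, r₂ = 7 (distinct).
General solution: s(n) = A·(-7)^n + B·(7)^n.
From s(0) = 3: A + B = 3.
From s(1) = -4: -7A + 7B = -4.
Solving: A = \frac{25}{14}, B = \frac{17}{14}.
So s(n) = \frac{25 \left(-7\right)^{n}}{14} + \frac{17 \cdot 7^{n}}{14}.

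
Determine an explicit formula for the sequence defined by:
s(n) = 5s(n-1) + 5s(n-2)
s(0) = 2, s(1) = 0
Characteristic equation: x² - 5x - 5 = 0.
Discriminant Δ = (5)² + 4·(5) = 45.
Roots r₁,₂ = (5 ± √45)/2, so r₁ = \frac{5}{2} + \frac{3 \sqrt{5}}{2}, r₂ = \frac{5}{2} - \frac{3 \sqrt{5}}{2}.
General solution: s(n) = A·r₁^n + B·r₂^n.
From the initial conditions, A + B = 2 and r₁A + r₂B = 0.
Since r₁ - r₂ = √45: A = (0 - (2)r₂)/√45 = 1 - \frac{\sqrt{5}}{3}, and B = 2 - A = \frac{\sqrt{5}}{3} + 1.
So s(n) = \left(1 - \frac{\sqrt{5}}{3}\right)\left(\frac{5}{2} + \frac{3 \sqrt{5}}{2}\right)^n + \left(\frac{\sqrt{5}}{3} + 1\right)\left(\frac{5}{2} - \frac{3 \sqrt{5}}{2}\right)^n.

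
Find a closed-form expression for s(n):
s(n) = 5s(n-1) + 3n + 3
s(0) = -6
First-order linear with linear forcing.
Homogeneous solution: s_h(n) = A·(5)^n.
Try particular s_p(n) = pn + q. Substituting:
  pn + q = 5(p(n-1) + q) + 3n + 3.
Matching the n-coefficient: p = 5p + 3 ⇒ p = - \frac{3}{4}.
Matching constants: q = -5p + 5q + 3 ⇒ q = - \frac{27}{16}.
General: s(n) = A·(5)^n - \frac{3 n}{4} - \frac{27}{16}.
Apply s(0) = -6: A - \frac{27}{16} = -6 ⇒ A = - \frac{69}{16}.
So s(n) = - \frac{69 \cdot 5^{n}}{16} - \frac{3 n}{4} - \frac{27}{16}.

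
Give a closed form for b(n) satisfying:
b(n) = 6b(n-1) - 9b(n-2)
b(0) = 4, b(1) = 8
Characteristic equation: x² - 6x + 9 = 0, which is (x - (3))².
Repeated root r = 3.
General solution: b(n) = (A + Bn)·(3)^n.
From b(0) = 4: A = 4.
From b(1) = 8: (A + B)·(3) = 8 ⇒ B = - \frac{4}{3}.
So b(n) = \left(4 - \frac{4 n}{3}\right) \cdot (3)^n.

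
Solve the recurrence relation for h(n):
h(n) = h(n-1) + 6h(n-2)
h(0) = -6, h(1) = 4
Characteristic equation: x² - x - 6 = 0, which factors as (x - (3))(x - (-2)) = 0.
Roots r₁ = 3, r₂ = -2 (distinct).
General solution: h(n) = A·(3)^n + B·(-2)^n.
From h(0) = -6: A + B = -6.
From h(1) = 4: 3A - 2B = 4.
Solving: A = - \frac{8}{5}, B = - \frac{22}{5}.
So h(n) = - \frac{22 \left(-2\right)^{n}}{5} - \frac{8 \cdot 3^{n}}{5}.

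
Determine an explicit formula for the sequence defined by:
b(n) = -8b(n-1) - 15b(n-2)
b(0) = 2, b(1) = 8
Characteristic equation: x² + 8x + 15 = 0, which factors as (x - (-5))(x - (-3)) = 0.
Roots r₁ = -5, r₂ = -3 (distinct).
General solution: b(n) = A·(-5)^n + B·(-3)^n.
From b(0) = 2: A + B = 2.
From b(1) = 8: -5A - 3B = 8.
Solving: A = -7, B = 9.
So b(n) = 9 \left(-3\right)^{n} - 7 \left(-5\right)^{n}.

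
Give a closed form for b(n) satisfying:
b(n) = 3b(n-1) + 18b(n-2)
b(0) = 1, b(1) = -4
Characteristic equation: x² - 3x - 18 = 0, which factors as (x - (6))(x - (-3)) = 0.
Roots r₁ = 6, r₂ = -3 (distinct).
General solution: b(n) = A·(6)^n + B·(-3)^n.
From b(0) = 1: A + B = 1.
From b(1) = -4: 6A - 3B = -4.
Solving: A = - \frac{1}{9}, B = \frac{10}{9}.
So b(n) = \frac{10 \left(-3\right)^{n}}{9} - \frac{6^{n}}{9}.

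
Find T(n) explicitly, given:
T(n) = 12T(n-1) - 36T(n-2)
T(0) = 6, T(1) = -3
Characteristic equation: x² - 12x + 36 = 0, which is (x - (6))².
Repeated root r = 6.
General solution: T(n) = (A + Bn)·(6)^n.
From T(0) = 6: A = 6.
From T(1) = -3: (A + B)·(6) = -3 ⇒ B = - \frac{13}{2}.
So T(n) = \left(6 - \frac{13 n}{2}\right) \cdot (6)^n.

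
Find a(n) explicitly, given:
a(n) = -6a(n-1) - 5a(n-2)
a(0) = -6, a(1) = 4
Characteristic equation: x² + 6x + 5 = 0, which factors as (x - (-1))(x - (-5)) = 0.
Roots r₁ = -1, r₂ = -5 (distinct).
General solution: a(n) = A·(-1)^n + B·(-5)^n.
From a(0) = -6: A + B = -6.
From a(1) = 4: -A - 5B = 4.
Solving: A = - \frac{13}{2}, B = \frac{1}{2}.
So a(n) = - \frac{13 \left(-1\right)^{n}}{2} + \frac{\left(-5\right)^{n}}{2}.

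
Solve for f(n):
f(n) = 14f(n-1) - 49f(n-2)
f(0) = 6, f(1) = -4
Characteristic equation: x² - 14x + 49 = 0, which is (x - (7))².
Repeated root r = 7.
General solution: f(n) = (A + Bn)·(7)^n.
From f(0) = 6: A = 6.
From f(1) = -4: (A + B)·(7) = -4 ⇒ B = - \frac{46}{7}.
So f(n) = \left(6 - \frac{46 n}{7}\right) \cdot (7)^n.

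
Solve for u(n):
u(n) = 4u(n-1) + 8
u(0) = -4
First-order linear non-homogeneous.
Homogeneous solution: u_h(n) = A·(4)^n.
Try constant particular solution u_p = K: K = 4K + 8 ⇒ K = - \frac{8}{3}.
General: u(n) = A·(4)^n - \frac{8}{3}.
Apply u(0) = -4: A - \frac{8}{3} = -4 ⇒ A = - \frac{4}{3}.
So u(n) = - \frac{4 \cdot 4^{n}}{3} - \frac{8}{3}.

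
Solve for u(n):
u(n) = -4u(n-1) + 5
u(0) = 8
First-order linear non-homogeneous.
Homogeneous solution: u_h(n) = A·(-4)^n.
Try constant particular solution u_p = K: K = -4K + 5 ⇒ K = 1.
General: u(n) = A·(-4)^n + 1.
Apply u(0) = 8: A + 1 = 8 ⇒ A = 7.
So u(n) = 7 \left(-4\right)^{n} + 1.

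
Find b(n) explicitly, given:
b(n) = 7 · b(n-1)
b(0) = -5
Pure geometric recurrence with ratio 7.
By induction b(n) = b(0) · (7)^n = - 5 \cdot 7^{n}.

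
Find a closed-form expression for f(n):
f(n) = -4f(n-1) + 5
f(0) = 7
First-order linear non-homogeneous.
Homogeneous solution: f_h(n) = A·(-4)^n.
Try constant particular solution f_p = K: K = -4K + 5 ⇒ K = 1.
General: f(n) = A·(-4)^n + 1.
Apply f(0) = 7: A + 1 = 7 ⇒ A = 6.
So f(n) = 6 \left(-4\right)^{n} + 1.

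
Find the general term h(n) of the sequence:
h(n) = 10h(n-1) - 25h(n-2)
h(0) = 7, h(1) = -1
Characteristic equation: x² - 10x + 25 = 0, which is (x - (5))².
Repeated root r = 5.
General solution: h(n) = (A + Bn)·(5)^n.
From h(0) = 7: A = 7.
From h(1) = -1: (A + B)·(5) = -1 ⇒ B = - \frac{36}{5}.
So h(n) = \left(7 - \frac{36 n}{5}\right) \cdot (5)^n.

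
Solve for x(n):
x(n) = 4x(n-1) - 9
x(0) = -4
First-order linear non-homogeneous.
Homogeneous solution: x_h(n) = A·(4)^n.
Try constant particular solution x_p = K: K = 4K - 9 ⇒ K = 3.
General: x(n) = A·(4)^n + 3.
Apply x(0) = -4: A + 3 = -4 ⇒ A = -7.
So x(n) = 3 - 7 \cdot 4^{n}.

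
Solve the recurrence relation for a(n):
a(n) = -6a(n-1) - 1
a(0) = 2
First-order linear non-homogeneous.
Homogeneous solution: a_h(n) = A·(-6)^n.
Try constant particular solution a_p = K: K = -6K - 1 ⇒ K = - \frac{1}{7}.
General: a(n) = A·(-6)^n - \frac{1}{7}.
Apply a(0) = 2: A - \frac{1}{7} = 2 ⇒ A = \frac{15}{7}.
So a(n) = \frac{15 \left(-6\right)^{n}}{7} - \frac{1}{7}.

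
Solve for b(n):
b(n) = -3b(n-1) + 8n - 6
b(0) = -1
First-order linear with linear forcing.
Homogeneous solution: b_h(n) = A·(-3)^n.
Try particular b_p(n) = pn + q. Substituting:
  pn + q = -3(p(n-1) + q) + 8n - 6.
Matching the n-coefficient: p = -3p + 8 ⇒ p = 2.
Matching constants: q = 3p - 3q - 6 ⇒ q = 0.
General: b(n) = A·(-3)^n + 2 n + 0.
Apply b(0) = -1: A + 0 = -1 ⇒ A = -1.
So b(n) = - \left(-3\right)^{n} + 2 n.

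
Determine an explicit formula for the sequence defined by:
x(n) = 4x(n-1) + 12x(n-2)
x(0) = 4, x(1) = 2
Characteristic equation: x² - 4x - 12 = 0, which factors as (x - (6))(x - (-2)) = 0.
Roots r₁ = 6, r₂ = -2 (distinct).
General solution: x(n) = A·(6)^n + B·(-2)^n.
From x(0) = 4: A + B = 4.
From x(1) = 2: 6A - 2B = 2.
Solving: A = \frac{5}{4}, B = \frac{11}{4}.
So x(n) = \frac{11 \left(-2\right)^{n}}{4} + \frac{5 \cdot 6^{n}}{4}.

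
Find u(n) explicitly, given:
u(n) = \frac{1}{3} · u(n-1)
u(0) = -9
Pure geometric recurrence with ratio \frac{1}{3}.
By induction u(n) = u(0) · (\frac{1}{3})^n = - 9 \cdot 3^{- n}.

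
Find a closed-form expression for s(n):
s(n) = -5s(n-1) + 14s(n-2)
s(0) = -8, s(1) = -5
Characteristic equation: x² + 5x - 14 = 0, which factors as (x - (-7))(x - (2)) = 0.
Roots r₁ = -7, r₂ = 2 (distinct).
General solution: s(n) = A·(-7)^n + B·(2)^n.
From s(0) = -8: A + B = -8.
From s(1) = -5: -7A + 2B = -5.
Solving: A = - \frac{11}{9}, B = - \frac{61}{9}.
So s(n) = - \frac{11 \left(-7\right)^{n}}{9} - \frac{61 \cdot 2^{n}}{9}.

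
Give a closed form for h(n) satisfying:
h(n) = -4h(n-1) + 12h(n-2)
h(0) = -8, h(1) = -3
Characteristic equation: x² + 4x - 12 = 0, which factors as (x - (-6))(x - (2)) = 0.
Roots r₁ = -6, r₂ = 2 (distinct).
General solution: h(n) = A·(-6)^n + B·(2)^n.
From h(0) = -8: A + B = -8.
From h(1) = -3: -6A + 2B = -3.
Solving: A = - \frac{13}{8}, B = - \frac{51}{8}.
So h(n) = - \frac{13 \left(-6\right)^{n}}{8} - \frac{51 \cdot 2^{n}}{8}.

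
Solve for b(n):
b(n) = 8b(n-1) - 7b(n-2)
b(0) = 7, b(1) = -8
Characteristic equation: x² - 8x + 7 = 0, which factors as (x - (1))(x - (7)) = 0.
Roots r₁ = 1, r₂ = 7 (distinct).
General solution: b(n) = A·(1)^n + B·(7)^n.
From b(0) = 7: A + B = 7.
From b(1) = -8: A + 7B = -8.
Solving: A = \frac{19}{2}, B = - \frac{5}{2}.
So b(n) = \frac{19}{2} - \frac{5 \cdot 7^{n}}{2}.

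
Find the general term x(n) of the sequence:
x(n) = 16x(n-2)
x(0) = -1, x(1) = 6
Characteristic equation: x² - 16 = 0, which factors as (x - (4))(x - (-4)) = 0.
Roots r₁ = 4, r₂ = -4 (distinct).
General solution: x(n) = A·(4)^n + B·(-4)^n.
From x(0) = -1: A + B = -1.
From x(1) = 6: 4A - 4B = 6.
Solving: A = \frac{1}{4}, B = - \frac{5}{4}.
So x(n) = - \frac{5 \left(-4\right)^{n}}{4} + \frac{4^{n}}{4}.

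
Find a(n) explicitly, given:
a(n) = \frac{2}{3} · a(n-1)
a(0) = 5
Pure geometric recurrence with ratio \frac{2}{3}.
By induction a(n) = a(0) · (\frac{2}{3})^n = 5 \left(\frac{2}{3}\right)^{n}.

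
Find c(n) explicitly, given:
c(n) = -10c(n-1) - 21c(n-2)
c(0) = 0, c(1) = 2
Characteristic equation: x² + 10x + 21 = 0, which factors as (x - (-3))(x - (-7)) = 0.
Roots r₁ = -3, r₂ = -7 (distinct).
General solution: c(n) = A·(-3)^n + B·(-7)^n.
From c(0) = 0: A + B = 0.
From c(1) = 2: -3A - 7B = 2.
Solving: A = \frac{1}{2}, B = - \frac{1}{2}.
So c(n) = \frac{\left(-3\right)^{n}}{2} - \frac{\left(-7\right)^{n}}{2}.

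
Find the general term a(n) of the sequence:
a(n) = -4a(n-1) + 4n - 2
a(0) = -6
First-order linear with linear forcing.
Homogeneous solution: a_h(n) = A·(-4)^n.
Try particular a_p(n) = pn + q. Substituting:
  pn + q = -4(p(n-1) + q) + 4n - 2.
Matching the n-coefficient: p = -4p + 4 ⇒ p = \frac{4}{5}.
Matching constants: q = 4p - 4q - 2 ⇒ q = \frac{6}{25}.
General: a(n) = A·(-4)^n + \frac{4 n}{5} + \frac{6}{25}.
Apply a(0) = -6: A + \frac{6}{25} = -6 ⇒ A = - \frac{156}{25}.
So a(n) = - \frac{156 \left(-4\right)^{n}}{25} + \frac{4 n}{5} + \frac{6}{25}.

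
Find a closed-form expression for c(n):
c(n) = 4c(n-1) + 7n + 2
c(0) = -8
First-order linear with linear forcing.
Homogeneous solution: c_h(n) = A·(4)^n.
Try particular c_p(n) = pn + q. Substituting:
  pn + q = 4(p(n-1) + q) + 7n + 2.
Matching the n-coefficient: p = 4p + 7 ⇒ p = - \frac{7}{3}.
Matching constants: q = -4p + 4q + 2 ⇒ q = - \frac{34}{9}.
General: c(n) = A·(4)^n - \frac{7 n}{3} - \frac{34}{9}.
Apply c(0) = -8: A - \frac{34}{9} = -8 ⇒ A = - \frac{38}{9}.
So c(n) = - \frac{38 \cdot 4^{n}}{9} - \frac{7 n}{3} - \frac{34}{9}.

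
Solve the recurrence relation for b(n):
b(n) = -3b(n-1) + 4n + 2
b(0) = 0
First-order linear with linear forcing.
Homogeneous solution: b_h(n) = A·(-3)^n.
Try particular b_p(n) = pn + q. Substituting:
  pn + q = -3(p(n-1) + q) + 4n + 2.
Matching the n-coefficient: p = -3p + 4 ⇒ p = 1.
Matching constants: q = 3p - 3q + 2 ⇒ q = \frac{5}{4}.
General: b(n) = A·(-3)^n + n + \frac{5}{4}.
Apply b(0) = 0: A + \frac{5}{4} = 0 ⇒ A = - \frac{5}{4}.
So b(n) = - \frac{5 \left(-3\right)^{n}}{4} + n + \frac{5}{4}.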